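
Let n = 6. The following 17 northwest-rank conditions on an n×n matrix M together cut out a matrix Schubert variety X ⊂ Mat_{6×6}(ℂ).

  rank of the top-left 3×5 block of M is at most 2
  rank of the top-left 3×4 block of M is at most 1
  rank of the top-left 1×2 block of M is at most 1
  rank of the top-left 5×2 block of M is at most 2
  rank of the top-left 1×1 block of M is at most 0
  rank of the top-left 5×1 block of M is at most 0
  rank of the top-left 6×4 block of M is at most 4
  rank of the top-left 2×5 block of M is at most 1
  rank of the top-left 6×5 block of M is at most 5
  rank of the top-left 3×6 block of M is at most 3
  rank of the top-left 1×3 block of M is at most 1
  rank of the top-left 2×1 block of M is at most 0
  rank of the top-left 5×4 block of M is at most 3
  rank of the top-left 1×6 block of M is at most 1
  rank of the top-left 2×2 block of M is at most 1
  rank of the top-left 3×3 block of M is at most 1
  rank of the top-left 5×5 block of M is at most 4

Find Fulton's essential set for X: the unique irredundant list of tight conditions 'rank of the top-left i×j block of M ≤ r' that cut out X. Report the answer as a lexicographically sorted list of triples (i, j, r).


Propagating the 17 rank bounds to every northwest block:

  0, 1, 1, 1, 1, 1
  0, 1, 1, 1, 1, 2
  0, 1, 1, 1, 2, 3
  0, 1, 2, 2, 3, 4
  0, 1, 2, 3, 4, 5
  1, 2, 3, 4, 5, 6

second differences of R give the permutation w = (2, 6, 5, 3, 4, 1).

3 SE-corners of the 10-cell Rothe diagram give Ess(w):

[(2, 5, 1), (3, 4, 1), (5, 1, 0)]


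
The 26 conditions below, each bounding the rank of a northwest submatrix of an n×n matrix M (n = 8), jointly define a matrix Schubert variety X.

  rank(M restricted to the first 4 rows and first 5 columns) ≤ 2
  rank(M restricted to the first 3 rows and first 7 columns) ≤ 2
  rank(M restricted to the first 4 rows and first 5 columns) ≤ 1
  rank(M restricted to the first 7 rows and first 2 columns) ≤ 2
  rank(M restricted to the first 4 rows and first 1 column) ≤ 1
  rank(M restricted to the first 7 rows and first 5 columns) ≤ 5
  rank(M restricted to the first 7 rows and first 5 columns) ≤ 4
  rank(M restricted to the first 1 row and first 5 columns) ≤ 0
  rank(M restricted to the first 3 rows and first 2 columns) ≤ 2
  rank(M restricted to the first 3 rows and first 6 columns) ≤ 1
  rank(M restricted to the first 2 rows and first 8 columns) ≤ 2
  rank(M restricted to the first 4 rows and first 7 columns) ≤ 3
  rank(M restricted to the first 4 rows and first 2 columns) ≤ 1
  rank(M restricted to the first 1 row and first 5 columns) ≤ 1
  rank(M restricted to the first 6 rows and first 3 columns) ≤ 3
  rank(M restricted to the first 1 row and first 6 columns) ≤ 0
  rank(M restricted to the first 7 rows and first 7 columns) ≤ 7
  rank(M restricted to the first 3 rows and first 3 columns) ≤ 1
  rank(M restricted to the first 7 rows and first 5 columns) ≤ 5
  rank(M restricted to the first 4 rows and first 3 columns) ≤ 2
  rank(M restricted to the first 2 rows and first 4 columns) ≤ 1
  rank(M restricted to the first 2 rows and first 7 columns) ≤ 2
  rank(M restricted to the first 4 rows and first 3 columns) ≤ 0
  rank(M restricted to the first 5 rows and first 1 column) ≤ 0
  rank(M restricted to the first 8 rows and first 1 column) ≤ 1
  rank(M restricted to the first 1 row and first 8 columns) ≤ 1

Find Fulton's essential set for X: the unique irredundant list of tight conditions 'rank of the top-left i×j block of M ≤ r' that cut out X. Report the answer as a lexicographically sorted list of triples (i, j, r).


Rank table r_w(8×8) implied by the 26 constraints:

  R[1]: 0, 0, 0, 0, 0, 0, 1, 1
  R[2]: 0, 0, 0, 1, 1, 1, 2, 2
  R[3]: 0, 0, 0, 1, 1, 1, 2, 3
  R[4]: 0, 0, 0, 1, 1, 2, 3, 4
  R[5]: 0, 1, 1, 2, 2, 3, 4, 5
  R[6]: 1, 2, 2, 3, 3, 4, 5, 6
  R[7]: 1, 2, 3, 4, 4, 5, 6, 7
  R[8]: 1, 2, 3, 4, 5, 6, 7, 8

reading off 1-entries of Δ²R: w = (7, 4, 8, 6, 2, 1, 3, 5).

Rothe diagram D(w) (19 cells), 5 SE-corners (essential conditions):

[(1, 6, 0), (3, 6, 1), (4, 3, 0), (4, 5, 1), (5, 1, 0)]


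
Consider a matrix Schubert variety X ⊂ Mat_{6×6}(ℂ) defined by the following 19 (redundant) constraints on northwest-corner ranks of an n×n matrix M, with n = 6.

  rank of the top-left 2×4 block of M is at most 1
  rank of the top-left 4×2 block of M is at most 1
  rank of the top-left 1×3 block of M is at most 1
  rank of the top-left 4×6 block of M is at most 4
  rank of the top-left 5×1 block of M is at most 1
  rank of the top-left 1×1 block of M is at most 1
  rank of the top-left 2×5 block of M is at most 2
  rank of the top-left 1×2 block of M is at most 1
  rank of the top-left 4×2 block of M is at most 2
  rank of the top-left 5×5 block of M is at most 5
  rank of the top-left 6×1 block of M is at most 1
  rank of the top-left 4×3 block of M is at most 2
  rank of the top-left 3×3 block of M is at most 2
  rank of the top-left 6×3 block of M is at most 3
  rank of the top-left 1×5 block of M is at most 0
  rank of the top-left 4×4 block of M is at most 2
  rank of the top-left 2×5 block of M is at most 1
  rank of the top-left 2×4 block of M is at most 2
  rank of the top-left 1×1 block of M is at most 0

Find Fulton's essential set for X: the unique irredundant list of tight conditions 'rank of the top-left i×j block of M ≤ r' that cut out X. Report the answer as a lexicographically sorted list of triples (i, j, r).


The tightest implied rank at each (i,j), from the 19 conditions:

  i=1: 0 | 0 | 0 | 0 | 0 | 1
  i=2: 1 | 1 | 1 | 1 | 1 | 2
  i=3: 1 | 1 | 2 | 2 | 2 | 3
  i=4: 1 | 1 | 2 | 2 | 3 | 4
  i=5: 1 | 2 | 3 | 3 | 4 | 5
  i=6: 1 | 2 | 3 | 4 | 5 | 6

second differences of R give the permutation w = (6, 1, 3, 5, 2, 4).

Fulton essential set (3 of the 8 Rothe cells):

[(1, 5, 0), (4, 2, 1), (4, 4, 2)]


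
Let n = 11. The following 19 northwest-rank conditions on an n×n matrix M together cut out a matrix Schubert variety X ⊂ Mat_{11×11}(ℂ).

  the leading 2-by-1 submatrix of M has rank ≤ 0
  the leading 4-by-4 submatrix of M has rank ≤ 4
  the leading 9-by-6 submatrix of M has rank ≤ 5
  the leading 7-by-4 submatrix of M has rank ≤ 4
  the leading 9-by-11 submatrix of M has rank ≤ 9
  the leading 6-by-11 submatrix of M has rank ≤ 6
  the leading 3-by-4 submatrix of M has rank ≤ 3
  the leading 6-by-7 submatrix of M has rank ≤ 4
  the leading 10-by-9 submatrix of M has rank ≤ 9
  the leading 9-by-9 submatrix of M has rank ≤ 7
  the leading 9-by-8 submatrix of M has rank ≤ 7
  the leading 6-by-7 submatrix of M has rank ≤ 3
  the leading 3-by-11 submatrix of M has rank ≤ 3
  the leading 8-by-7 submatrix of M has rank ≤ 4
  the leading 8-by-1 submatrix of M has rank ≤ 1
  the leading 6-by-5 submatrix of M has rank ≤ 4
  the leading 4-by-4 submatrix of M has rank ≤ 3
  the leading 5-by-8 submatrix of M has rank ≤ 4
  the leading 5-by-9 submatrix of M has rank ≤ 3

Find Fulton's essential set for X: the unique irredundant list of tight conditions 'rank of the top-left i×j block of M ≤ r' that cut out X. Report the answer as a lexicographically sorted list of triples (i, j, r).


The tightest implied rank at each (i,j), from the 19 conditions:

  row 1: 0, 1, 1, 1, 1, 1, 1, 1, 1, 1, 1
  row 2: 0, 1, 2, 2, 2, 2, 2, 2, 2, 2, 2
  row 3: 1, 2, 3, 3, 3, 3, 3, 3, 3, 3, 3
  row 4: 1, 2, 3, 3, 3, 3, 3, 3, 3, 4, 4
  row 5: 1, 2, 3, 3, 3, 3, 3, 3, 3, 4, 5
  row 6: 1, 2, 3, 3, 3, 3, 3, 4, 4, 5, 6
  row 7: 1, 2, 3, 4, 4, 4, 4, 5, 5, 6, 7
  row 8: 1, 2, 3, 4, 4, 4, 4, 5, 6, 7, 8
  row 9: 1, 2, 3, 4, 5, 5, 5, 6, 7, 8, 9
  row 10: 1, 2, 3, 4, 5, 6, 6, 7, 8, 9, 10
  row 11: 1, 2, 3, 4, 5, 6, 7, 8, 9, 10, 11

hence w(1..11) = (2, 3, 1, 10, 11, 8, 4, 9, 5, 6, 7).

Rothe diagram D(w) (21 cells), 4 SE-corners (essential conditions):

[(2, 1, 0), (5, 9, 3), (6, 7, 3), (8, 7, 4)]


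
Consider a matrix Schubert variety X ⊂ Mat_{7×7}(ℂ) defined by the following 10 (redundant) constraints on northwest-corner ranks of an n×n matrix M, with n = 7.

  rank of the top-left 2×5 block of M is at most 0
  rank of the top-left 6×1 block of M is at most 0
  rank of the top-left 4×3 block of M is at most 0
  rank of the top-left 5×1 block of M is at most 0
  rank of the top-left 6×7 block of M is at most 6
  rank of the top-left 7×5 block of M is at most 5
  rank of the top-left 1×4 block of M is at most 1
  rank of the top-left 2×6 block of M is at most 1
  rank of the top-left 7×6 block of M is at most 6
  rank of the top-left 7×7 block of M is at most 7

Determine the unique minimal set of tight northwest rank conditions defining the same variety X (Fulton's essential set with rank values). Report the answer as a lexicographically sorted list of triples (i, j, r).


Reconstructing r_w from the 10 given conditions:

  R[1]: 0 | 0 | 0 | 0 | 0 | 1 | 1
  R[2]: 0 | 0 | 0 | 0 | 0 | 1 | 2
  R[3]: 0 | 0 | 0 | 1 | 1 | 2 | 3
  R[4]: 0 | 0 | 0 | 1 | 2 | 3 | 4
  R[5]: 0 | 1 | 1 | 2 | 3 | 4 | 5
  R[6]: 0 | 1 | 2 | 3 | 4 | 5 | 6
  R[7]: 1 | 2 | 3 | 4 | 5 | 6 | 7

hence w(1..7) = (6, 7, 4, 5, 2, 3, 1).

3 SE-corners of the 18-cell Rothe diagram give Ess(w):

[(2, 5, 0), (4, 3, 0), (6, 1, 0)]


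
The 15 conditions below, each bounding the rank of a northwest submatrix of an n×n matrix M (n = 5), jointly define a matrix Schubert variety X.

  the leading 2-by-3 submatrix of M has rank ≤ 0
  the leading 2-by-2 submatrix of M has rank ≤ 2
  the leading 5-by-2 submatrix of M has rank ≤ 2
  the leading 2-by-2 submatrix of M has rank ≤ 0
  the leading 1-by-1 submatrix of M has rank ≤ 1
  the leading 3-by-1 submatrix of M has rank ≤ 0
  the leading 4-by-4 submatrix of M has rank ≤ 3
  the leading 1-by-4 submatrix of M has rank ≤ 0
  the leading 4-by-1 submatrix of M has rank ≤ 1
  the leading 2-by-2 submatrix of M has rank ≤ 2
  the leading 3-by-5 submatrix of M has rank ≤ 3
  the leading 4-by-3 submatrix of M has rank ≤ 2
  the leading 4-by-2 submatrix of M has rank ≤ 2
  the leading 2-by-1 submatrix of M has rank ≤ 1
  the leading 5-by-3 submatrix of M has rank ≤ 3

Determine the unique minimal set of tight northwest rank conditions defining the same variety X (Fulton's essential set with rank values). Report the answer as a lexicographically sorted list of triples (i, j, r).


Propagating the 15 rank bounds to every northwest block:

  0 0 0 0 1
  0 0 0 1 2
  0 1 1 2 3
  1 2 2 3 4
  1 2 3 4 5

reading off 1-entries of Δ²R: w = (5, 4, 2, 1, 3).

Fulton essential set (3 of the 8 Rothe cells):

[(1, 4, 0), (2, 3, 0), (3, 1, 0)]


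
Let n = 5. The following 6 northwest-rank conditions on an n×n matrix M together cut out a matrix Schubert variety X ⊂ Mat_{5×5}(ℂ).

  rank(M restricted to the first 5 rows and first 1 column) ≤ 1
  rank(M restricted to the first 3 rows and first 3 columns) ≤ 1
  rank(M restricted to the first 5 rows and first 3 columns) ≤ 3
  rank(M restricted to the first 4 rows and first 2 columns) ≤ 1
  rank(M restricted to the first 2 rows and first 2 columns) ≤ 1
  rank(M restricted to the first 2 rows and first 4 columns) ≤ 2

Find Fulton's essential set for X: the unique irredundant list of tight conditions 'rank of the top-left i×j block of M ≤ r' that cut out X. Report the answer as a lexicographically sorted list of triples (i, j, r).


Propagating the 6 rank bounds to every northwest block:

  i=1: 1, 1, 1, 1, 1
  i=2: 1, 1, 1, 2, 2
  i=3: 1, 1, 1, 2, 3
  i=4: 1, 1, 2, 3, 4
  i=5: 1, 2, 3, 4, 5

so w = (1, 4, 5, 3, 2).

2 SE-corners of the 5-cell Rothe diagram give Ess(w):

[(3, 3, 1), (4, 2, 1)]


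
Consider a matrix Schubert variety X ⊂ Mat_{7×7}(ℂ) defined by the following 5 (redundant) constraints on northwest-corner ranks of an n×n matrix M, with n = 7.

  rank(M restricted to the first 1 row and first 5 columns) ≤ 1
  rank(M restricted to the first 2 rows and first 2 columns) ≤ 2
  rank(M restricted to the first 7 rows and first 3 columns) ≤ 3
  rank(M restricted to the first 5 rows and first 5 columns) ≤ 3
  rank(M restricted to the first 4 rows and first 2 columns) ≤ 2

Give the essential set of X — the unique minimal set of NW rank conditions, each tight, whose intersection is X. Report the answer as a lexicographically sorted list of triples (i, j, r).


Recovering R(i,j) via the rank-extension bound from the 5 conditions:

  row 1: 1 | 1 | 1 | 1 | 1 | 1 | 1
  row 2: 1 | 2 | 2 | 2 | 2 | 2 | 2
  row 3: 1 | 2 | 3 | 3 | 3 | 3 | 3
  row 4: 1 | 2 | 3 | 3 | 3 | 4 | 4
  row 5: 1 | 2 | 3 | 3 | 3 | 4 | 5
  row 6: 1 | 2 | 3 | 4 | 4 | 5 | 6
  row 7: 1 | 2 | 3 | 4 | 5 | 6 | 7

the unique w with this rank table is (1, 2, 3, 6, 7, 4, 5).

D(w) has 4 cells with 1 SE-corner; essential set:

[(5, 5, 3)]


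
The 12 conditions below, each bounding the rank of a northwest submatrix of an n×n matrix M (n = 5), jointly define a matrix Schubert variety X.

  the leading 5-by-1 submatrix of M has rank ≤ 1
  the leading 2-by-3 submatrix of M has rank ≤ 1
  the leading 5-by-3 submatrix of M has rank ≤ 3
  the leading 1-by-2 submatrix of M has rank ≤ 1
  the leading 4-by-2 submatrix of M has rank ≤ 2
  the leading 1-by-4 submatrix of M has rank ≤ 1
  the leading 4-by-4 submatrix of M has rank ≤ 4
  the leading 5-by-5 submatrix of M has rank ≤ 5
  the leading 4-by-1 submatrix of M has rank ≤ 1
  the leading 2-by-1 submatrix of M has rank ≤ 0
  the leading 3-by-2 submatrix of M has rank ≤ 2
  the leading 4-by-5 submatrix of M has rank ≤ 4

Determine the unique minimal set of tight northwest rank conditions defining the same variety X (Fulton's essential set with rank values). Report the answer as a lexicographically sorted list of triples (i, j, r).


Propagating the 12 rank bounds to every northwest block:

  i=1: 0, 1, 1, 1, 1
  i=2: 0, 1, 1, 2, 2
  i=3: 1, 2, 2, 3, 3
  i=4: 1, 2, 3, 4, 4
  i=5: 1, 2, 3, 4, 5

hence w(1..5) = (2, 4, 1, 3, 5).

ℓ(w)=3; the 2 essential cells (i,j,r):

[(2, 1, 0), (2, 3, 1)]


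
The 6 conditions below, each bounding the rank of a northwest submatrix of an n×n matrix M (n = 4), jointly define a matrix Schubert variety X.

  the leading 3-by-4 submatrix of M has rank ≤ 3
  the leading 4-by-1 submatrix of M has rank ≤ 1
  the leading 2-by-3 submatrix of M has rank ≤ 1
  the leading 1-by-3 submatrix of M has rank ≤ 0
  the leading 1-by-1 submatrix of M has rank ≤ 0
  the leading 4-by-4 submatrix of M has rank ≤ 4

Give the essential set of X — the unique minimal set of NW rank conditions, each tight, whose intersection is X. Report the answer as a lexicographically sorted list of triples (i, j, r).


Propagating the 6 rank bounds to every northwest block:

  i=1: 0 0 0 1
  i=2: 1 1 1 2
  i=3: 1 2 2 3
  i=4: 1 2 3 4

giving w = (4, 1, 2, 3) via Δ²R.

D(w) has 3 cells with 1 SE-corner; essential set:

[(1, 3, 0)]


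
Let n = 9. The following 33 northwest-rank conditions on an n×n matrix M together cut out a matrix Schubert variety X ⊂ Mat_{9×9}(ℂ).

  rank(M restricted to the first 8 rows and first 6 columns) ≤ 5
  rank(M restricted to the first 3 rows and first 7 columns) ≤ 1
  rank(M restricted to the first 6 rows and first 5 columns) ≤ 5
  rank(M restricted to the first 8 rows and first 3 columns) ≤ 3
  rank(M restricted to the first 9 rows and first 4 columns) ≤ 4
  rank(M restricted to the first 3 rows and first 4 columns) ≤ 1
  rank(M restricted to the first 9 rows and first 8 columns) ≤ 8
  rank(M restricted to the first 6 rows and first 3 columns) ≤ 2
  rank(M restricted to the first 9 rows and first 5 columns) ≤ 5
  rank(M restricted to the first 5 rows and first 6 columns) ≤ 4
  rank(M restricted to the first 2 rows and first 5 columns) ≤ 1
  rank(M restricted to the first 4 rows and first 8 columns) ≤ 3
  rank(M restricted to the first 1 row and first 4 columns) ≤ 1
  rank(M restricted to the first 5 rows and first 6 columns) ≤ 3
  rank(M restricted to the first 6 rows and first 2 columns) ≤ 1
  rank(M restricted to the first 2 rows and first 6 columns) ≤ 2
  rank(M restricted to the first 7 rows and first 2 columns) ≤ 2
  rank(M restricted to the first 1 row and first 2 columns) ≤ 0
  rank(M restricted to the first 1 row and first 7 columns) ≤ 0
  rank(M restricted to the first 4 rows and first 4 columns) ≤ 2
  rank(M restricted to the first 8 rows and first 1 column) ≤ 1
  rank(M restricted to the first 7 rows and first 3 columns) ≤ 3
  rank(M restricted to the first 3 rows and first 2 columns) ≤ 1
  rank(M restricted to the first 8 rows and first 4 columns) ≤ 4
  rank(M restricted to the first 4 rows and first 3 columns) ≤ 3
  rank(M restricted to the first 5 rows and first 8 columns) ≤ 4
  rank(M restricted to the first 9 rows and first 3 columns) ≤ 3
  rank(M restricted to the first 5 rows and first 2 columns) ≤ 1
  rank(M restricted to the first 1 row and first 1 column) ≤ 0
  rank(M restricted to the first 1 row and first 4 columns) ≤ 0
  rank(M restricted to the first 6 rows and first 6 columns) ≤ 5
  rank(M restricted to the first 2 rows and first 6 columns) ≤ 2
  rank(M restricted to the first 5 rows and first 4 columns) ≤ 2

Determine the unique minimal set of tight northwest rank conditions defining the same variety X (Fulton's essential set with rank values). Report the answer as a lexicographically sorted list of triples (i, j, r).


Rank table r_w(9×9) implied by the 33 constraints:

  0 0 0 0 0 0 0 1 1
  1 1 1 1 1 1 1 2 2
  1 1 1 1 1 1 1 2 3
  1 1 2 2 2 2 2 3 4
  1 1 2 2 3 3 3 4 5
  1 1 2 3 4 4 4 5 6
  1 2 3 4 5 5 5 6 7
  1 2 3 4 5 5 6 7 8
  1 2 3 4 5 6 7 8 9

the unique w with this rank table is (8, 1, 9, 3, 5, 4, 2, 7, 6).

Fulton essential set (5 of the 18 Rothe cells):

[(1, 7, 0), (3, 7, 1), (5, 4, 2), (6, 2, 1), (8, 6, 5)]


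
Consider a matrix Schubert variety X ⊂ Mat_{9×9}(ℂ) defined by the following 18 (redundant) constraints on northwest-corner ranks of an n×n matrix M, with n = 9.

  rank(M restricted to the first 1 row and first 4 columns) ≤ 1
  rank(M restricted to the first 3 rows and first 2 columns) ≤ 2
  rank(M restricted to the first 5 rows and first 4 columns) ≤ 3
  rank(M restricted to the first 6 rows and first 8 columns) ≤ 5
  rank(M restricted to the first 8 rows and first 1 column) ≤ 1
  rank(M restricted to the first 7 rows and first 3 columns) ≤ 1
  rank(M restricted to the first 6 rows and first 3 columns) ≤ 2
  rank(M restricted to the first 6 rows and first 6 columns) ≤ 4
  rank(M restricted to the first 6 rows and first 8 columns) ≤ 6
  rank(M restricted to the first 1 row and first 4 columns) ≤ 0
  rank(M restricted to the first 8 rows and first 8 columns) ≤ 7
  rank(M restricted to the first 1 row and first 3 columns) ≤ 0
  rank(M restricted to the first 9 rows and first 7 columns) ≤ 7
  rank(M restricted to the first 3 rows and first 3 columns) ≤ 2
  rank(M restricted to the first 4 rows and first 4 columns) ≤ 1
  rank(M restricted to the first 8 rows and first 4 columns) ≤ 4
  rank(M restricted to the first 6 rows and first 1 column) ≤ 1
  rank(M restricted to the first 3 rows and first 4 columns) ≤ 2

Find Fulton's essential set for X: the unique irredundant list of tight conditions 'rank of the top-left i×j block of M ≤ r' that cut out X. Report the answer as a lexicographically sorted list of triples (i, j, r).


Rank table r_w(9×9) implied by the 18 constraints:

  i=1: 0 | 0 | 0 | 0 | 1 | 1 | 1 | 1 | 1
  i=2: 1 | 1 | 1 | 1 | 2 | 2 | 2 | 2 | 2
  i=3: 1 | 1 | 1 | 1 | 2 | 3 | 3 | 3 | 3
  i=4: 1 | 1 | 1 | 1 | 2 | 3 | 4 | 4 | 4
  i=5: 1 | 1 | 1 | 2 | 3 | 4 | 5 | 5 | 5
  i=6: 1 | 1 | 1 | 2 | 3 | 4 | 5 | 5 | 6
  i=7: 1 | 1 | 1 | 2 | 3 | 4 | 5 | 6 | 7
  i=8: 1 | 2 | 2 | 3 | 4 | 5 | 6 | 7 | 8
  i=9: 1 | 2 | 3 | 4 | 5 | 6 | 7 | 8 | 9

the unique w with this rank table is (5, 1, 6, 7, 4, 9, 8, 2, 3).

Rothe diagram D(w) (17 cells), 4 SE-corners (essential conditions):

[(1, 4, 0), (4, 4, 1), (6, 8, 5), (7, 3, 1)]


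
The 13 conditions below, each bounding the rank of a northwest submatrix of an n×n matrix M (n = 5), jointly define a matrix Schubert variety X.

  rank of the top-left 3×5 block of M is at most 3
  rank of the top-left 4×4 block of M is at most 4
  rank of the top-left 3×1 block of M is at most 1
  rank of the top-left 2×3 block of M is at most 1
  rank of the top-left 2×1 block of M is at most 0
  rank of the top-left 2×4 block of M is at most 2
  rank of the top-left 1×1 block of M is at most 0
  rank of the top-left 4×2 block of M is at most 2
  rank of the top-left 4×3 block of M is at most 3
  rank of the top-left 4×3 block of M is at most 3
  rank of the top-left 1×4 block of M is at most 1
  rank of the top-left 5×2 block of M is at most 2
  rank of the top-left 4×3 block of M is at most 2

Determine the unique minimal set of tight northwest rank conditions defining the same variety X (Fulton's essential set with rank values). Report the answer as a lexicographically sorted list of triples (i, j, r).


Reconstructing r_w from the 13 given conditions:

  0 1 1 1 1
  0 1 1 2 2
  1 2 2 3 3
  1 2 2 3 4
  1 2 3 4 5

so w = (2, 4, 1, 5, 3).

ℓ(w)=4; the 3 essential cells (i,j,r):

[(2, 1, 0), (2, 3, 1), (4, 3, 2)]


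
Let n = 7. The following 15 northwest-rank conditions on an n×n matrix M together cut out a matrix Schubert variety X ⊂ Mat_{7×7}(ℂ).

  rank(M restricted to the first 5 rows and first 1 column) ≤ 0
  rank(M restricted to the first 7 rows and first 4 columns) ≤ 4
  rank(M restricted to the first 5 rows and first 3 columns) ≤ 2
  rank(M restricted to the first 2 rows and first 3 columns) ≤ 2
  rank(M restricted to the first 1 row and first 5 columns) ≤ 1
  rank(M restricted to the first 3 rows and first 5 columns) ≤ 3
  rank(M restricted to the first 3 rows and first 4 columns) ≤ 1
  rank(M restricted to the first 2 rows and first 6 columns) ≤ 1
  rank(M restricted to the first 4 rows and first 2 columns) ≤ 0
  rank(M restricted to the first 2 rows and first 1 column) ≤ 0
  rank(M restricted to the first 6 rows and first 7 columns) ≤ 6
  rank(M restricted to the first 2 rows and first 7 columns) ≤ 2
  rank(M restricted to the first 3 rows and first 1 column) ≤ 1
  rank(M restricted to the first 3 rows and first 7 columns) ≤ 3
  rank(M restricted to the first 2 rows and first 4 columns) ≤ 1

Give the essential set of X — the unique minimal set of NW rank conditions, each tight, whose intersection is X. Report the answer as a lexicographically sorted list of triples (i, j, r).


Reconstructing r_w from the 15 given conditions:

  R[1]: 0 | 0 | 1 | 1 | 1 | 1 | 1
  R[2]: 0 | 0 | 1 | 1 | 1 | 1 | 2
  R[3]: 0 | 0 | 1 | 1 | 2 | 2 | 3
  R[4]: 0 | 0 | 1 | 2 | 3 | 3 | 4
  R[5]: 0 | 1 | 2 | 3 | 4 | 4 | 5
  R[6]: 1 | 2 | 3 | 4 | 5 | 5 | 6
  R[7]: 1 | 2 | 3 | 4 | 5 | 6 | 7

second differences of R give the permutation w = (3, 7, 5, 4, 2, 1, 6).

Fulton essential set (4 of the 13 Rothe cells):

[(2, 6, 1), (3, 4, 1), (4, 2, 0), (5, 1, 0)]


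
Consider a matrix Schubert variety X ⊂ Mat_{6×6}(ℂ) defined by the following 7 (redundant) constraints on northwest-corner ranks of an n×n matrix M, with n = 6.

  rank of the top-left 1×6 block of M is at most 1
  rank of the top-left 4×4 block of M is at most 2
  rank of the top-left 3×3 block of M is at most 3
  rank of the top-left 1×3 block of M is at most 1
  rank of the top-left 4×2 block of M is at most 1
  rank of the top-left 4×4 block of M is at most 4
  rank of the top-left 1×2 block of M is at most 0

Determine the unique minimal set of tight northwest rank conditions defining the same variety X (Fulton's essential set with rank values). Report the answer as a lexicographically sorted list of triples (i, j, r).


Computing R[i][j] = min implied NW-rank bound (n=6, 7 conditions):

  0, 0, 1, 1, 1, 1
  1, 1, 2, 2, 2, 2
  1, 1, 2, 2, 3, 3
  1, 1, 2, 2, 3, 4
  1, 2, 3, 3, 4, 5
  1, 2, 3, 4, 5, 6

hence w(1..6) = (3, 1, 5, 6, 2, 4).

D(w) has 6 cells with 3 SE-corners; essential set:

[(1, 2, 0), (4, 2, 1), (4, 4, 2)]


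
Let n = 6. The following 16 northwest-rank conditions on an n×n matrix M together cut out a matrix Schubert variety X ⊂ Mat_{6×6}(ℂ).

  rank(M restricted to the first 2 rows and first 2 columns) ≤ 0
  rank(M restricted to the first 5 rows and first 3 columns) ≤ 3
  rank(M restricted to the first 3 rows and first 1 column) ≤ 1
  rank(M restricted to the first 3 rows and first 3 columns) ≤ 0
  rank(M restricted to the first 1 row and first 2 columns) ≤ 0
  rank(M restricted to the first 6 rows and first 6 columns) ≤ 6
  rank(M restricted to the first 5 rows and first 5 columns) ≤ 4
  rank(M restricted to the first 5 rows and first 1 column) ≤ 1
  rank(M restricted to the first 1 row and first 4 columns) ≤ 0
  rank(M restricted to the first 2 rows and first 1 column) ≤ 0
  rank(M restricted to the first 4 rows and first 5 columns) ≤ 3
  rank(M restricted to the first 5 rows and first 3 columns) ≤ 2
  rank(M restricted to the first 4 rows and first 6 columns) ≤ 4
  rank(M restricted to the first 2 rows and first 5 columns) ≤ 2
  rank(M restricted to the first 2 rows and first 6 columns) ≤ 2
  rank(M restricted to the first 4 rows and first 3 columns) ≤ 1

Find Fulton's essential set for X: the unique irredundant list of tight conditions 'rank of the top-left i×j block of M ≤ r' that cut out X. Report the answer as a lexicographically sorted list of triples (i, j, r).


Recovering R(i,j) via the rank-extension bound from the 16 conditions:

  i=1: 0, 0, 0, 0, 1, 1
  i=2: 0, 0, 0, 1, 2, 2
  i=3: 0, 0, 0, 1, 2, 3
  i=4: 1, 1, 1, 2, 3, 4
  i=5: 1, 2, 2, 3, 4, 5
  i=6: 1, 2, 3, 4, 5, 6

so w = (5, 4, 6, 1, 2, 3).

Rothe diagram D(w) (10 cells), 2 SE-corners (essential conditions):

[(1, 4, 0), (3, 3, 0)]


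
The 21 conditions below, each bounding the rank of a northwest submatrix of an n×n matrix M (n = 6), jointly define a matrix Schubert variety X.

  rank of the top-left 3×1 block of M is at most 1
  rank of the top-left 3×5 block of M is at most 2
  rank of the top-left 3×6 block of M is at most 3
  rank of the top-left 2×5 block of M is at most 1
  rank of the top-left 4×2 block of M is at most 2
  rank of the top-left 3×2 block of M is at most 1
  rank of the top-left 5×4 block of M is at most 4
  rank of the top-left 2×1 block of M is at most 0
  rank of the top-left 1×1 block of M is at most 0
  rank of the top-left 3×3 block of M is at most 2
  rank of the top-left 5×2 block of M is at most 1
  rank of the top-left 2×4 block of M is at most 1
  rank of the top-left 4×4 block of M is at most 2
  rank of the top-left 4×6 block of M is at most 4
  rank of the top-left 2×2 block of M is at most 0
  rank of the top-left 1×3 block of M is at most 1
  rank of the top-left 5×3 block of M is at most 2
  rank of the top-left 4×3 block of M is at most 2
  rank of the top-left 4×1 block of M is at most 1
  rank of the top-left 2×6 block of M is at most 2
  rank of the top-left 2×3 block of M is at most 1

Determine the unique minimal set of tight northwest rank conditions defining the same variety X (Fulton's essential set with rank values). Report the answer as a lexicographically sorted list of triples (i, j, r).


The tightest implied rank at each (i,j), from the 21 conditions:

  i=1: 0 0 1 1 1 1
  i=2: 0 0 1 1 1 2
  i=3: 1 1 2 2 2 3
  i=4: 1 1 2 2 3 4
  i=5: 1 1 2 3 4 5
  i=6: 1 2 3 4 5 6

hence w(1..6) = (3, 6, 1, 5, 4, 2).

D(w) has 9 cells with 4 SE-corners; essential set:

[(2, 2, 0), (2, 5, 1), (4, 4, 2), (5, 2, 1)]


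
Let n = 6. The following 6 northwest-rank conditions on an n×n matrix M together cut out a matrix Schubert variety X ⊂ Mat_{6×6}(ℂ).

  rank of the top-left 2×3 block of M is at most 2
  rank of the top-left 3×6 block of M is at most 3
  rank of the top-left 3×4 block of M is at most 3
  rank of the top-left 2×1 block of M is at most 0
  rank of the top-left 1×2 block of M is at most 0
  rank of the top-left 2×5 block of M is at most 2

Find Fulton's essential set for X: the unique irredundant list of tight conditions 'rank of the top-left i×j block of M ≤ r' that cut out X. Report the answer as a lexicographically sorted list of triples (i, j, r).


Computing R[i][j] = min implied NW-rank bound (n=6, 6 conditions):

  i=1: 0 | 0 | 1 | 1 | 1 | 1
  i=2: 0 | 1 | 2 | 2 | 2 | 2
  i=3: 1 | 2 | 3 | 3 | 3 | 3
  i=4: 1 | 2 | 3 | 4 | 4 | 4
  i=5: 1 | 2 | 3 | 4 | 5 | 5
  i=6: 1 | 2 | 3 | 4 | 5 | 6

hence w(1..6) = (3, 2, 1, 4, 5, 6).

D(w) has 3 cells with 2 SE-corners; essential set:

[(1, 2, 0), (2, 1, 0)]


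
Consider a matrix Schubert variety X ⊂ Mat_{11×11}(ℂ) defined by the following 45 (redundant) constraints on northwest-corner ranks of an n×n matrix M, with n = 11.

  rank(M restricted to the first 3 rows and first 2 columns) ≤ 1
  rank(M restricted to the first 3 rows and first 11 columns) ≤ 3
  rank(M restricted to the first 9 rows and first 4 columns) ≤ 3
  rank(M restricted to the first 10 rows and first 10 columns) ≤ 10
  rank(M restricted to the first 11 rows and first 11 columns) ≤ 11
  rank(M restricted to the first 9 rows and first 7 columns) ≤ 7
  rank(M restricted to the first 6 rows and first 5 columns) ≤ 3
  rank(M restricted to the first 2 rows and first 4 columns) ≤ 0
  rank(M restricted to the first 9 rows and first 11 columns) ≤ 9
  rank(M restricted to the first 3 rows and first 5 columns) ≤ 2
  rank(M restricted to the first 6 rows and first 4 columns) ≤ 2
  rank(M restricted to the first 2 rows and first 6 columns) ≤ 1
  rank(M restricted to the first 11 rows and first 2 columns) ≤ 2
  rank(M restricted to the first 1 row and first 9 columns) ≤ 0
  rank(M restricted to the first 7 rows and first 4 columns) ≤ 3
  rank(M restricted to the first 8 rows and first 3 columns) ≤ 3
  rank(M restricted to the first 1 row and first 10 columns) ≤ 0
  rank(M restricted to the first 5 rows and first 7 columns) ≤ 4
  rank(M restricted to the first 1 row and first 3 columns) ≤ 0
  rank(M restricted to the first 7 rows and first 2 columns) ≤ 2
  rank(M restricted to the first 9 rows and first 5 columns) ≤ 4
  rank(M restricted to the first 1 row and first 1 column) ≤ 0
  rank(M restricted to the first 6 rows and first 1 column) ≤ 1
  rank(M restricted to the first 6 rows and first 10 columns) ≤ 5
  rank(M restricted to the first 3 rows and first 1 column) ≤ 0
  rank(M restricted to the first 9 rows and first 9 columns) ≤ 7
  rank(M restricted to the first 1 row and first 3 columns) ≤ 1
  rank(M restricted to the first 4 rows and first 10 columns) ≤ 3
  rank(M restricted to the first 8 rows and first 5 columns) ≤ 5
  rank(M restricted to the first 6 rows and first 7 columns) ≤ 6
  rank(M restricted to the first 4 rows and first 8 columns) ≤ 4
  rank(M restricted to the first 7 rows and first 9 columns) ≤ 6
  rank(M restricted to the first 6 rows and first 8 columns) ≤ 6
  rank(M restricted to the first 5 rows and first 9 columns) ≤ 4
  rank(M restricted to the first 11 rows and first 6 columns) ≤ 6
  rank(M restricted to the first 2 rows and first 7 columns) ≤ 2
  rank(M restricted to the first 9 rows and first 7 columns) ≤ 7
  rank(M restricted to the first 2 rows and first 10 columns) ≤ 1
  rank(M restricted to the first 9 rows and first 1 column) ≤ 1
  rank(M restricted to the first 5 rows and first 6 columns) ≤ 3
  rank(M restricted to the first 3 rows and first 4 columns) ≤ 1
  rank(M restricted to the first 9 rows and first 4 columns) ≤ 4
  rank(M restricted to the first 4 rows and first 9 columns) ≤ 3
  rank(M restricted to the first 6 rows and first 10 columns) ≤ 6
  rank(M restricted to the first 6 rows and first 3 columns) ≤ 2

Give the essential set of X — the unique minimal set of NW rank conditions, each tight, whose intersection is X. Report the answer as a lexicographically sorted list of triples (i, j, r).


Propagating the 45 rank bounds to every northwest block:

  i=1: 0, 0, 0, 0, 0, 0, 0, 0, 0, 0, 1
  i=2: 0, 0, 0, 0, 1, 1, 1, 1, 1, 1, 2
  i=3: 0, 1, 1, 1, 2, 2, 2, 2, 2, 2, 3
  i=4: 1, 2, 2, 2, 3, 3, 3, 3, 3, 3, 4
  i=5: 1, 2, 2, 2, 3, 3, 4, 4, 4, 4, 5
  i=6: 1, 2, 2, 2, 3, 4, 5, 5, 5, 5, 6
  i=7: 1, 2, 3, 3, 4, 5, 6, 6, 6, 6, 7
  i=8: 1, 2, 3, 3, 4, 5, 6, 7, 7, 7, 8
  i=9: 1, 2, 3, 3, 4, 5, 6, 7, 7, 8, 9
  i=10: 1, 2, 3, 4, 5, 6, 7, 8, 8, 9, 10
  i=11: 1, 2, 3, 4, 5, 6, 7, 8, 9, 10, 11

so w = (11, 5, 2, 1, 7, 6, 3, 8, 10, 4, 9).

|D(w)|=23, |Ess(w)|=7:

[(1, 10, 0), (2, 4, 0), (3, 1, 0), (5, 6, 3), (6, 4, 2), (9, 4, 3), (9, 9, 7)]


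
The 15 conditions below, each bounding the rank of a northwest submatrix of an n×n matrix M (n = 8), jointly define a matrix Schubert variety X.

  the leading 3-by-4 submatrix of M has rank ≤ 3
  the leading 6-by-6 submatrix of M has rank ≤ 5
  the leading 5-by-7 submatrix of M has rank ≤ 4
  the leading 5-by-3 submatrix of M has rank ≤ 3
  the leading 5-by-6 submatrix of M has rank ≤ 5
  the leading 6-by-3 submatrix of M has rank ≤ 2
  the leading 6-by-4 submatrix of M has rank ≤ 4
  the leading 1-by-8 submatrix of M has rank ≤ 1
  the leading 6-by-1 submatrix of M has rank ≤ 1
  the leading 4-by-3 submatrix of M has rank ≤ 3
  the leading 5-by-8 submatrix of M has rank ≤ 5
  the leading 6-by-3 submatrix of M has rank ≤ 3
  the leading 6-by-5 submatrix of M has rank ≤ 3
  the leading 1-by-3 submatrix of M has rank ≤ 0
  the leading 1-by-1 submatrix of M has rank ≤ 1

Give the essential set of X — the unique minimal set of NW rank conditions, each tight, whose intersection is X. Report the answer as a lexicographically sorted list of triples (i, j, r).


Computing R[i][j] = min implied NW-rank bound (n=8, 15 conditions):

  R[1]: 0  0  0  1  1  1  1  1
  R[2]: 1  1  1  2  2  2  2  2
  R[3]: 1  2  2  3  3  3  3  3
  R[4]: 1  2  2  3  3  4  4  4
  R[5]: 1  2  2  3  3  4  4  5
  R[6]: 1  2  2  3  3  4  5  6
  R[7]: 1  2  3  4  4  5  6  7
  R[8]: 1  2  3  4  5  6  7  8

reading off 1-entries of Δ²R: w = (4, 1, 2, 6, 8, 7, 3, 5).

D(w) has 10 cells with 4 SE-corners; essential set:

[(1, 3, 0), (5, 7, 4), (6, 3, 2), (6, 5, 3)]


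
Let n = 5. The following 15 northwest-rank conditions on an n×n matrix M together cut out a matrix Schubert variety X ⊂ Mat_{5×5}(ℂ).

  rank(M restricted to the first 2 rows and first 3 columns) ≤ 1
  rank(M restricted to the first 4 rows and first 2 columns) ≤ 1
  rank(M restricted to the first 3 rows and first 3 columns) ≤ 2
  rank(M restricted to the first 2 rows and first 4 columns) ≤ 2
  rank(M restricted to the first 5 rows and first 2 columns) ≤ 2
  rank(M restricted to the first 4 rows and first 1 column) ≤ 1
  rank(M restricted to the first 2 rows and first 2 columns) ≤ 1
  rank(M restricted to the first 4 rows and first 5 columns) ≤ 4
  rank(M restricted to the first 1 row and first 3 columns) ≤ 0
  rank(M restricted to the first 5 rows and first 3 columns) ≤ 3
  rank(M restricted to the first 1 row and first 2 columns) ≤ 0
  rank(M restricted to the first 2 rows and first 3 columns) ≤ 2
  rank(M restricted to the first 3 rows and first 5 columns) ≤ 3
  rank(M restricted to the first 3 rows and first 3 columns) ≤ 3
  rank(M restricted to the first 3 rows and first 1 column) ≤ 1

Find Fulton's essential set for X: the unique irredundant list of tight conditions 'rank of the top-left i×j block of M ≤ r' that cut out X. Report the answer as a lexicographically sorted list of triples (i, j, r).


The tightest implied rank at each (i,j), from the 15 conditions:

  0 | 0 | 0 | 1 | 1
  1 | 1 | 1 | 2 | 2
  1 | 1 | 2 | 3 | 3
  1 | 1 | 2 | 3 | 4
  1 | 2 | 3 | 4 | 5

the unique w with this rank table is (4, 1, 3, 5, 2).

Fulton essential set (2 of the 5 Rothe cells):

[(1, 3, 0), (4, 2, 1)]


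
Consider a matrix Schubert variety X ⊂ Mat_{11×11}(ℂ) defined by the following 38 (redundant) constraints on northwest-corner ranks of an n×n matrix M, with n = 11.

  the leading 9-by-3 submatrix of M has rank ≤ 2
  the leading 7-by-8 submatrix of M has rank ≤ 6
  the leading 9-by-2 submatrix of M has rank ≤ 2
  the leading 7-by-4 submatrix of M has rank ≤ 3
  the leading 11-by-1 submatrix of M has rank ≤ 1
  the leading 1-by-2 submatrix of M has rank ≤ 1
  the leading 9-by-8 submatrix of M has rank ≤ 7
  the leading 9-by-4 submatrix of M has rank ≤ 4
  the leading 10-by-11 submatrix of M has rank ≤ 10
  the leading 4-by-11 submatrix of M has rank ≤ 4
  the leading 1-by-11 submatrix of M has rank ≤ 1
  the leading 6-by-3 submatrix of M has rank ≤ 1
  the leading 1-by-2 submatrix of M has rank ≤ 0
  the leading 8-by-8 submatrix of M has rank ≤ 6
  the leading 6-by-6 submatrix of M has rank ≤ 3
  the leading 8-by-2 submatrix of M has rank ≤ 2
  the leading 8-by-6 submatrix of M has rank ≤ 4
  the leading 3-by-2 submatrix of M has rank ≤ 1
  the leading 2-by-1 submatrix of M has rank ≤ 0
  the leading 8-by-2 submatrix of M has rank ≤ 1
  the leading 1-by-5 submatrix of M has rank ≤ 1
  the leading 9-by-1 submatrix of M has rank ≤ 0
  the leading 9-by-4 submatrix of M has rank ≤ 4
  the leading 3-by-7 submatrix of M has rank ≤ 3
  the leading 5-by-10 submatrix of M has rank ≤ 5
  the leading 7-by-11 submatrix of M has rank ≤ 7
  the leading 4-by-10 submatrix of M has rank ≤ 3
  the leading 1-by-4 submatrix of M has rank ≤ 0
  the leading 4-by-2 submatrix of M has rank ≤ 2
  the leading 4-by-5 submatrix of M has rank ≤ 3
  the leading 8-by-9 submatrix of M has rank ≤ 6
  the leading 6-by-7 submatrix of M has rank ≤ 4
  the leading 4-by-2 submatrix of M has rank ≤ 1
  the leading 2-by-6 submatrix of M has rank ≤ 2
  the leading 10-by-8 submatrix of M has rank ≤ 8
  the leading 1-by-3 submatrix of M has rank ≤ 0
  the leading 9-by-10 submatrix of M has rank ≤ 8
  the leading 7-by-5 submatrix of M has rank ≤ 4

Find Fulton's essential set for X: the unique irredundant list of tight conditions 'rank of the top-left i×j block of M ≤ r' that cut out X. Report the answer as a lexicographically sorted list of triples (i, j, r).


Propagating the 38 rank bounds to every northwest block:

  i=1: 0  0  0  0  1  1  1  1  1  1  1
  i=2: 0  1  1  1  2  2  2  2  2  2  2
  i=3: 0  1  1  2  3  3  3  3  3  3  3
  i=4: 0  1  1  2  3  3  3  3  3  3  4
  i=5: 0  1  1  2  3  3  4  4  4  4  5
  i=6: 0  1  1  2  3  3  4  5  5  5  6
  i=7: 0  1  2  3  4  4  5  6  6  6  7
  i=8: 0  1  2  3  4  4  5  6  6  7  8
  i=9: 0  1  2  3  4  5  6  7  7  8  9
  i=10: 1  2  3  4  5  6  7  8  8  9  10
  i=11: 1  2  3  4  5  6  7  8  9  10  11

reading off 1-entries of Δ²R: w = (5, 2, 4, 11, 7, 8, 3, 10, 6, 1, 9).

Fulton essential set (7 of the 25 Rothe cells):

[(1, 4, 0), (4, 10, 3), (6, 3, 1), (6, 6, 3), (8, 6, 4), (8, 9, 6), (9, 1, 0)]


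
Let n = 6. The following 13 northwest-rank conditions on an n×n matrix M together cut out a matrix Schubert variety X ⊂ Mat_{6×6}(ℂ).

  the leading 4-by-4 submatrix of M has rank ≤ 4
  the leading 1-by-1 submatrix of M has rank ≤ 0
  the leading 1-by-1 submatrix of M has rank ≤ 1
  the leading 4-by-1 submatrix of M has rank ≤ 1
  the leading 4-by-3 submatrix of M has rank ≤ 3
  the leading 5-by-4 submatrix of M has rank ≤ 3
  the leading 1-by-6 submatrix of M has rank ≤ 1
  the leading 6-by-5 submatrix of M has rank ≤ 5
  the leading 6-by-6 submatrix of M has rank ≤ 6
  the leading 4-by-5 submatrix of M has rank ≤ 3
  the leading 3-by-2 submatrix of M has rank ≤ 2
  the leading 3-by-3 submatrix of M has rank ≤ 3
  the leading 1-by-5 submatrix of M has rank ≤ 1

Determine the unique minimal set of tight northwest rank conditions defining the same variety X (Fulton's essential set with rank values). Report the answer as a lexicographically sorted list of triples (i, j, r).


Reconstructing r_w from the 13 given conditions:

  i=1: 0 1 1 1 1 1
  i=2: 1 2 2 2 2 2
  i=3: 1 2 3 3 3 3
  i=4: 1 2 3 3 3 4
  i=5: 1 2 3 3 4 5
  i=6: 1 2 3 4 5 6

the unique w with this rank table is (2, 1, 3, 6, 5, 4).

D(w) has 4 cells with 3 SE-corners; essential set:

[(1, 1, 0), (4, 5, 3), (5, 4, 3)]


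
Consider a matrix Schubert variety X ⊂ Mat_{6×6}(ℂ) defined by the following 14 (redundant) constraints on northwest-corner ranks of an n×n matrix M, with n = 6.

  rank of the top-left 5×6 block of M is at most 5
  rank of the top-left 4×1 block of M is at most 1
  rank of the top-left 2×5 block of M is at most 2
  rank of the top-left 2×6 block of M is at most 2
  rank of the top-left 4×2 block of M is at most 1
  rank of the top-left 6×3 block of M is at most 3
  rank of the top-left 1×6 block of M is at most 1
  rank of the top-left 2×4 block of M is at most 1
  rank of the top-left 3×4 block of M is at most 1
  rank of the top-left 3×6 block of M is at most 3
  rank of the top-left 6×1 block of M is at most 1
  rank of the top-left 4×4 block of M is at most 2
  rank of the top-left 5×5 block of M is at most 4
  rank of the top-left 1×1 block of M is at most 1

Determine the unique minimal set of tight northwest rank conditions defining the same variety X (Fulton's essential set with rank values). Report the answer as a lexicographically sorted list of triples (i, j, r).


Rank table r_w(6×6) implied by the 14 constraints:

  R[1]: 1 | 1 | 1 | 1 | 1 | 1
  R[2]: 1 | 1 | 1 | 1 | 2 | 2
  R[3]: 1 | 1 | 1 | 1 | 2 | 3
  R[4]: 1 | 1 | 2 | 2 | 3 | 4
  R[5]: 1 | 2 | 3 | 3 | 4 | 5
  R[6]: 1 | 2 | 3 | 4 | 5 | 6

second differences of R give the permutation w = (1, 5, 6, 3, 2, 4).

|D(w)|=7, |Ess(w)|=2:

[(3, 4, 1), (4, 2, 1)]
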